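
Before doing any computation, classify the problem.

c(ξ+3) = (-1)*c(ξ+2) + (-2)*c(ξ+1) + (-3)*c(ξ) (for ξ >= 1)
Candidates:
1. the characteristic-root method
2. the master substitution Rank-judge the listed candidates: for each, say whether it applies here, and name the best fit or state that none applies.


Technique: the characteristic-root method — shift-invariance with fixed coefficients calls for exponential trials; the characteristic polynomial finds every r^ξ.
- the characteristic-root method — applicable, and directly so.
- the master substitution — no fixed divisor shrinks the index between calls.


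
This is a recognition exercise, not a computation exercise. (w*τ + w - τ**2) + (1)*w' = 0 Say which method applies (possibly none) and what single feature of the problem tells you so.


Diagnosis: a linear integrating factor — the unknown enters only to the first power against a nonzero forcing term — the integrating-factor template applies directly.


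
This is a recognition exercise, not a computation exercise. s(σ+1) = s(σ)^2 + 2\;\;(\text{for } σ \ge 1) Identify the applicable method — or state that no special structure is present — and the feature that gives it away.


Method: no special technique — once the recursion is nonlinear, characteristic roots, master substitutions, and summation factors are all off the table.


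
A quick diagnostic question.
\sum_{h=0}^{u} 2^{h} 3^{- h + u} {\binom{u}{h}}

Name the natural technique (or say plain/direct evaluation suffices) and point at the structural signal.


Best approach: the binomial theorem — the binomial coefficients weight matched powers of 2 and 3, which is exactly the expansion of a binomial power.


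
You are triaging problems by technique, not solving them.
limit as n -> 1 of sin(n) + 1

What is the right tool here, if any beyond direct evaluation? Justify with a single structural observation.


Verdict: no special technique — no zero denominators, no indeterminate clash at 1 — substitute and read off the value.


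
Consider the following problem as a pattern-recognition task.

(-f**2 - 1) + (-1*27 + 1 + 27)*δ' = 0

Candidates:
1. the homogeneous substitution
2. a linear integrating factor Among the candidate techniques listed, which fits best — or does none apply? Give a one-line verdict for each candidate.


Best approach: no special technique — the slope is a pure function of f; integrate both sides and be done.
- the homogeneous substitution: the slope does not depend on the ratio of the variables alone.
- a linear integrating factor — with the unknown absent the integrating factor is a formality; direct integration is the working structure.


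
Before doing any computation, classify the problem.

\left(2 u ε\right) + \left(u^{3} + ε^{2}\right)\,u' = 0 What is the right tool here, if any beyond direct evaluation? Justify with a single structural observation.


Technique: the exact-equation method — equality of cross partials is the green light — assemble the potential function term by term.


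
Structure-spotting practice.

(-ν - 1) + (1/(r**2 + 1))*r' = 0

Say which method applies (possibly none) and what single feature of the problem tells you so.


Diagnosis: separation of variables — separating collects all r-dependence with the derivative and leaves all ν-dependence opposite: variables separate. One could also solve this as an exact equation; with each coefficient in its own variable, separating is the same work with fewer steps.


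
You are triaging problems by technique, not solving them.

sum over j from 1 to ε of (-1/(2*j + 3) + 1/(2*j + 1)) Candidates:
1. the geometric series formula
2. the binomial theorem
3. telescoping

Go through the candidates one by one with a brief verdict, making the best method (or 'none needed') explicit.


Diagnosis: telescoping — each term adds 1/(2*j + 1) and subtracts the same expression advanced one index; that subtracted piece cancels against the next term's added copy — only the boundary terms survive.
- the geometric series formula: there is no constant term-to-term ratio.
- the binomial theorem — no binomial coefficients pair with matched powers.
- telescoping — a fit — the right tool for this form.


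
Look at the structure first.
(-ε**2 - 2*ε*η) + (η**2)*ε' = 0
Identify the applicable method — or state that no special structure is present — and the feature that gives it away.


Best approach: the homogeneous substitution — the slope's numerator and denominator have matching total degree, so it depends only on ε/η and the ratio substitution collapses it. This doubles as a Bernoulli equation in the unknown as written; the homogeneous route needs no setup at all.


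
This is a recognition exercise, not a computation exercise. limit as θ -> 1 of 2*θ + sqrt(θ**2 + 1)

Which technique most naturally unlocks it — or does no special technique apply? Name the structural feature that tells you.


Best approach: no special technique — no vanishing denominator and no indeterminate clash at the point — evaluation is immediate.


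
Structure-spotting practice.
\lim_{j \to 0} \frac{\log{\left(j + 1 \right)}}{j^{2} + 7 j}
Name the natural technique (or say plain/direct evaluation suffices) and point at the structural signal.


Diagnosis: l'Hôpital's rule (0/0) — both numerator and denominator vanish at 0: the genuine 0/0 indeterminate that l'Hôpital exists for. A local series expansion at the point resolves it as well; the rule is the packaged version of that step.


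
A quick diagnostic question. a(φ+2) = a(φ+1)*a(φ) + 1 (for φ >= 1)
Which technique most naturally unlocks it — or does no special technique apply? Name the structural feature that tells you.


Diagnosis: no special technique — once the recursion is nonlinear, characteristic roots, master substitutions, and summation factors are all off the table.


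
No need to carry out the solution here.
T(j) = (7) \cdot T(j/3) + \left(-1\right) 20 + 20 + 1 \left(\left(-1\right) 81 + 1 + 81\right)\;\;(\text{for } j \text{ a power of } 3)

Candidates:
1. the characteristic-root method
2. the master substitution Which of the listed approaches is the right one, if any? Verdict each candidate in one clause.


Method: the master substitution — the argument contracts 3-fold per step: reindex j exponentially and solve the linear recurrence in the new index.
- the characteristic-root method — a divided-index call is not the fixed-shift linear shape that characteristic roots solve.
- the master substitution: a fit — the right tool for this form.


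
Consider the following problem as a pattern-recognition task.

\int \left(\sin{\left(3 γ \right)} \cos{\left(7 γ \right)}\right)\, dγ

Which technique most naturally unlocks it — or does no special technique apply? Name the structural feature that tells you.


Verdict: a trigonometric identity — distinct frequencies under one product (\sin{\left(3 γ \right)} \cos{\left(7 γ \right)}): the product-to-sum identity is the systematic route to an integrable form.


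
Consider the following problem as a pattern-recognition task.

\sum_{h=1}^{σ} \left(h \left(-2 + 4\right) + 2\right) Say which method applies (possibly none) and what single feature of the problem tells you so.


Diagnosis: no special technique — no ratio, no shift structure, no binomial pattern: sum the constant-multiple powers of h with known formulas.


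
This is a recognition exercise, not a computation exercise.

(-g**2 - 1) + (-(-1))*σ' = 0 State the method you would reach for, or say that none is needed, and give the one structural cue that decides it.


Diagnosis: no special technique — the slope is a function of g alone, so integrate both sides directly.


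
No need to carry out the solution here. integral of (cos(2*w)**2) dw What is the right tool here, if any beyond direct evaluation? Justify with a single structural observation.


Verdict: a trigonometric identity — cos(2*w)**2 is the textbook power-reduction case — identities first, antiderivatives second.


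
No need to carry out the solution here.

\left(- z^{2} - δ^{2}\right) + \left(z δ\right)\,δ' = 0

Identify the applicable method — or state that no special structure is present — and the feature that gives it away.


Technique: the homogeneous substitution — the slope's numerator and denominator share total degree; set v = δ/z and the equation drops to separable form. A Bernoulli rewrite works here as the equation stands — the homogeneous substitution is the more immediate reading.


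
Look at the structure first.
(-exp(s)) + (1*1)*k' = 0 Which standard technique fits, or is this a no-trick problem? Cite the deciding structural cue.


Verdict: no special technique — solved for the derivative, no k appears — this is antidifferentiation in s wearing ODE clothing.


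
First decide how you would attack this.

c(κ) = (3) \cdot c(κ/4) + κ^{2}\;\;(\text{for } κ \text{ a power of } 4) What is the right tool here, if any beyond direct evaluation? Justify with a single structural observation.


Method: the master substitution — treat m = log base 4 of κ as the new clock: one recursion step advances m by one while κ scales by 4.


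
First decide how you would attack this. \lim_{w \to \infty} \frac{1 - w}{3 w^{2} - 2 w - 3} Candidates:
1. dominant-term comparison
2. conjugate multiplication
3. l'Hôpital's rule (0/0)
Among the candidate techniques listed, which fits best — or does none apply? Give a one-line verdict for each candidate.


Diagnosis: dominant-term comparison — divide through by the highest power of w; every lower-order term dies and the dominant terms decide the limit.
- dominant-term comparison — applies; the problem has the shape this method handles.
- conjugate multiplication — multiplying by a conjugate would not remove any indeterminacy here.
- l'Hôpital's rule (0/0): as a single quotient the expression runs to ∞/∞ at the limit point — an at-infinity form of the rule would apply, though the leading-growth comparison is the direct reading.


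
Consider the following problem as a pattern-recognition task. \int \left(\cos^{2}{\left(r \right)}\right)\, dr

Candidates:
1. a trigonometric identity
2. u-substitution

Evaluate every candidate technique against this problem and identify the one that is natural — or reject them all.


Verdict: a trigonometric identity — the even trigonometric power \cos^{2}{\left(r \right)} reduces by a double-angle identity before any integration is attempted.
- a trigonometric identity — applies; the problem has the shape this method handles.
- u-substitution: no subexpression of the integrand serves as a whole-integral substitution inner — individual terms may offer their own, but none carries its derivative as a factor of the full integrand; a working change of variable would have to be constructed from outside the expression.


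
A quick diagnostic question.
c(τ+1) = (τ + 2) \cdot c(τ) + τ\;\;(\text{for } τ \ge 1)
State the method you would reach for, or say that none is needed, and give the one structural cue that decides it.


Method: a summation factor — rescale the sequence by the product of the weights τ + 2 so far — the recurrence collapses to a plain running sum.


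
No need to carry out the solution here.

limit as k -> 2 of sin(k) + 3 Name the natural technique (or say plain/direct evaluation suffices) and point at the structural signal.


Method: no special technique — the expression is continuous at the evaluation point — substitute directly; no indeterminate form appears.


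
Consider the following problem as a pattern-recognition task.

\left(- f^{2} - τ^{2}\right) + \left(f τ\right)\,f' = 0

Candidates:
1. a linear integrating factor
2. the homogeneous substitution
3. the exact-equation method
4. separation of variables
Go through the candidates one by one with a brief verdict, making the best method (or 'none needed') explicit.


Method: the homogeneous substitution — the slope's numerator and denominator have matching total degree, so it depends only on f/τ and the ratio substitution collapses it. A Bernoulli rewrite works here as the equation stands — the homogeneous substitution is the more immediate reading.
- a linear integrating factor: the unknown enters nonlinearly (through a power, a denominator, or a transcendental function), which the linear integrating-factor recipe cannot absorb as-is — any repair would come from a preliminary substitution, not the factor.
- the homogeneous substitution: applies; the problem has the shape this method handles.
- the exact-equation method — the mixed-partials test fails on this split — it is not an exact differential as presented.
- separation of variables — the two dependences are entangled, not a clean product of one-variable pieces.


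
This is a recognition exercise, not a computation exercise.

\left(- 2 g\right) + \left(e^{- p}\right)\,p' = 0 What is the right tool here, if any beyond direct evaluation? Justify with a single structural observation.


Technique: separation of variables — all dependence on the two variables factors apart, the defining separable shape. An exactness check succeeds on this form as well — separation and the potential function arrive at the same answer, separation more directly.


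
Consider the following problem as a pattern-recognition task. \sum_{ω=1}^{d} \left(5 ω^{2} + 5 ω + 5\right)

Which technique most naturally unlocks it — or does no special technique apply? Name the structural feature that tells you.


Best approach: no special technique — no ratio, no shift structure, no binomial pattern: sum the constant-multiple powers of ω with known formulas.


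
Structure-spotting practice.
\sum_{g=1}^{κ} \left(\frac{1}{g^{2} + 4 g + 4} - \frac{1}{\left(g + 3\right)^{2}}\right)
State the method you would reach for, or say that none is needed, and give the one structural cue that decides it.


Diagnosis: telescoping — each term adds \frac{1}{g^{2} + 4 g + 4} and subtracts the same expression advanced one index; that subtracted piece cancels against the next term's added copy — only the boundary terms survive.


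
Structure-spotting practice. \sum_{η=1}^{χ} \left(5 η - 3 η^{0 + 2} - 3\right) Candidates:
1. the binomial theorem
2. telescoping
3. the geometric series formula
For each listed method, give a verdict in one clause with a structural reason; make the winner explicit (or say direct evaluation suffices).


Technique: no special technique — the sum is polynomial through and through; closed forms for each power of η finish it directly.
- the binomial theorem — the summand does not match any term pattern of an expanded binomial power.
- telescoping — the terms as presented offer no neighboring cancellation — a telescoping rewrite may exist, but the displayed structure does not hand one over.
- the geometric series formula: dividing successive terms gives an index-dependent quantity, not a constant.


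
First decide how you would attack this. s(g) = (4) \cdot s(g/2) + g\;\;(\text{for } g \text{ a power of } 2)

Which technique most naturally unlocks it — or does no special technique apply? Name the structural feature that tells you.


Technique: the master substitution — the argument shrinks by the factor 2, so measure the index on a logarithmic scale and the recursion becomes a shift.


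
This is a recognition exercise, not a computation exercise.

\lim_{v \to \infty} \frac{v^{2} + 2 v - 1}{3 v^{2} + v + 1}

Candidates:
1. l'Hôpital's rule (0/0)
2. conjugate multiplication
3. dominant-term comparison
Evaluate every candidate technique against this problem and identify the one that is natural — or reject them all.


Best approach: dominant-term comparison — divide by the highest power of v present: lower-order terms vanish and the dominant ratio remains.
- l'Hôpital's rule (0/0) — as a single quotient the expression runs to ∞/∞ at the limit point — an at-infinity form of the rule would apply, though the leading-growth comparison is the direct reading.
- conjugate multiplication — no difference of divergent radicals appears, so rationalizing has nothing to cancel.
- dominant-term comparison — yes — fits the structure here.


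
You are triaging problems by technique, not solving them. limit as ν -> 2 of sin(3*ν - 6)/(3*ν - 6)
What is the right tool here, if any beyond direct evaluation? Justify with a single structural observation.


Method: l'Hôpital's rule (0/0) — plug in 2: top and bottom both hit zero, so differentiate each and retry. Known elementary limits would finish this too — the rule just bypasses the case analysis.


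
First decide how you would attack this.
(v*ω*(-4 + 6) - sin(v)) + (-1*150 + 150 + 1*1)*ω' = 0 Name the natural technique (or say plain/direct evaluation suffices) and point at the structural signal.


Technique: a linear integrating factor — linear in the unknown with genuine forcing: multiply through by the exponential of the integrated coefficient and the left side closes into one derivative.


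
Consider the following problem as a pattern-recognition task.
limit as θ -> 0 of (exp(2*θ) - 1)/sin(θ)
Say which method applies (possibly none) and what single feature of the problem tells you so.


Technique: l'Hôpital's rule (0/0) — plug in 0: top and bottom both hit zero, so differentiate each and retry. Known elementary limits would finish this too — the rule just bypasses the case analysis.


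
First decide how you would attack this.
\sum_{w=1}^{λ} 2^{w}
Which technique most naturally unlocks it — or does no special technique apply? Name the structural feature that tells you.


Verdict: the geometric series formula — consecutive terms stand in a fixed index-free ratio — the geometric sum formula closes it.


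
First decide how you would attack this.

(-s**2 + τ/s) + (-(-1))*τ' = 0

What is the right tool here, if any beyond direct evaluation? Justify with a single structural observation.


Verdict: a linear integrating factor — linear in the unknown with genuine forcing: multiply through by the exponential of the integrated coefficient and the left side closes into one derivative.


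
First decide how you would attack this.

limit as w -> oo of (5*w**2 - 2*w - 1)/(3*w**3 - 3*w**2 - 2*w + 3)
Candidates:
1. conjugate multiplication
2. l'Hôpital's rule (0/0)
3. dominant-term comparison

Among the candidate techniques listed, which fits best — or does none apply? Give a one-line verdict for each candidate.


Technique: dominant-term comparison — as w grows, only the highest-degree terms matter — compare leading terms and read the limit off.
- conjugate multiplication: no divergent radical difference is present for a conjugate pair to cancel.
- l'Hôpital's rule (0/0): as a single quotient the expression runs to ∞/∞ at the limit point — an at-infinity form of the rule would apply, though the leading-growth comparison is the direct reading.
- dominant-term comparison: applies; the problem has the shape this method handles.


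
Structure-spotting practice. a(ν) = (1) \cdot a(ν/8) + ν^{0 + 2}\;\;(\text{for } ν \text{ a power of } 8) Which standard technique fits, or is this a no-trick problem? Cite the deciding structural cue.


Method: the master substitution — the argument shrinks by the factor 8, so measure the index on a logarithmic scale and the recursion becomes a shift.


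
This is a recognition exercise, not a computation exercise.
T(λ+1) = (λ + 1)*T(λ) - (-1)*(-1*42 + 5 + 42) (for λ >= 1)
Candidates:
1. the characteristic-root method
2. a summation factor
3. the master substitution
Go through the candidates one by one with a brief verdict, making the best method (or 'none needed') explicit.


Best approach: a summation factor — first-order, linear, moving coefficient λ + 1: the discrete analogue of an integrating factor handles it.
- the characteristic-root method: the coefficients vary with the index, breaking the constant-coefficient structure the method needs.
- a summation factor: yes, a natural case for it.
- the master substitution: the recursion shifts the index rather than dividing it.


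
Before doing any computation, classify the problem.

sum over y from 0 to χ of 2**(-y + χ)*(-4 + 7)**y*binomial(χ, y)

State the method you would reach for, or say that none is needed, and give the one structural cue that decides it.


Diagnosis: the binomial theorem — binomial coefficients against complementary powers of (-4 + 7) and 2: recognize the binomial expansion and resum.


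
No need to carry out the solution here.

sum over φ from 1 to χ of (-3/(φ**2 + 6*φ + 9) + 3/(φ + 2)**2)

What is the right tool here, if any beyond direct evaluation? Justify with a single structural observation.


Method: telescoping — consecutive terms evaluate one function at adjacent indices (3/(φ + 2)**2 is its current value): one term's tail is the next term's head, so the chain collapses.


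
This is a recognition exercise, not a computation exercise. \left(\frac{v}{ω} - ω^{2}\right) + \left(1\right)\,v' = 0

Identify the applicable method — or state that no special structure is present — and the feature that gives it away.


Method: a linear integrating factor — the unknown enters only to the first power against a nonzero forcing term — the integrating-factor template applies directly.


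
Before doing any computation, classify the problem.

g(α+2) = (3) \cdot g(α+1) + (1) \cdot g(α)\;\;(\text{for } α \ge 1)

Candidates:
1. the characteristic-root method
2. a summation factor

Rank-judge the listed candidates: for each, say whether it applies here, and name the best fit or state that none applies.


Diagnosis: the characteristic-root method — every coefficient is a fixed number and the forcing is zero — substitute r^α and read off the root equation.
- the characteristic-root method — a fit — the right tool for this form.
- a summation factor: a summation factor telescopes one-step recursions; this one carries higher-order memory.


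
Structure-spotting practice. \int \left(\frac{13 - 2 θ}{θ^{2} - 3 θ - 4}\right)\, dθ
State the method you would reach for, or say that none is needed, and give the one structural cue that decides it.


Technique: partial fractions — the integrand is a proper rational function and its denominator θ^{2} - 3 θ - 4 factors into distinct pieces, so it splits into simple fractions.


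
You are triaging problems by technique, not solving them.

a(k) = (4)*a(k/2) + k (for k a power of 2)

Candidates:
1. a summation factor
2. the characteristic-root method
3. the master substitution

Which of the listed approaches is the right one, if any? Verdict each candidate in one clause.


Technique: the master substitution — the argument k/2 divides the index by 2; the standard k = 2^m substitution converts it to a constant-shift recurrence.
- a summation factor: the recursion divides its index rather than shifting it — there is no previous-term chain for a summation factor to telescope.
- the characteristic-root method — a divided-index call is not the fixed-shift linear shape that characteristic roots solve.
- the master substitution — yes, a natural case for it.


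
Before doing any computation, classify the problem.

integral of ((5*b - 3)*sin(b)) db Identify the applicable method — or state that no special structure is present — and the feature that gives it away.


Technique: integration by parts — a polynomial 5*b - 3 against the kernel sin(b) is the signature bounded-ladder case for integration by parts.


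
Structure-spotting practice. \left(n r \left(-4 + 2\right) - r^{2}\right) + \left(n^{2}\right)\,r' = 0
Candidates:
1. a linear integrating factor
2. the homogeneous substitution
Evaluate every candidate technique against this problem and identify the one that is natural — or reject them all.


Verdict: the homogeneous substitution — the slope is degree-zero homogeneous: the ratio substitution v = r/n collapses it.
- a linear integrating factor: the unknown enters nonlinearly (through a power, a denominator, or a transcendental function), which the linear integrating-factor recipe cannot absorb as-is — any repair would come from a preliminary substitution, not the factor.
- the homogeneous substitution: yes, a natural case for it.


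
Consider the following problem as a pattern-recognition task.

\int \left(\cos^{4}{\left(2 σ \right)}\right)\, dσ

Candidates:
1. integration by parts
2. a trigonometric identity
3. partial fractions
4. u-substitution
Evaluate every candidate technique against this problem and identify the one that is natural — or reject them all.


Technique: a trigonometric identity — even powers like \cos^{4}{\left(2 σ \right)} never integrate directly; the half-angle identity lowers the degree first.
- integration by parts: not the fit here: there is no polynomial factor to ladder down — parts can still close the trigonometric product by recursion, though the identity rewrite is the direct route.
- a trigonometric identity — yes — fits the structure here.
- partial fractions: there is no rational-function structure to decompose.
- u-substitution — no subexpression of the integrand serves as a whole-integral substitution inner — individual terms may offer their own, but none carries its derivative as a factor of the full integrand; a working change of variable would have to be constructed from outside the expression.


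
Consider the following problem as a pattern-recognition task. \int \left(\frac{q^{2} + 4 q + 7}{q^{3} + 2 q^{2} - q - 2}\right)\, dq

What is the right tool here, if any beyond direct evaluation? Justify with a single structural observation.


Diagnosis: partial fractions — once q^{3} + 2 q^{2} - q - 2 is factored, each root contributes a simple-fraction term; integrate them one at a time.


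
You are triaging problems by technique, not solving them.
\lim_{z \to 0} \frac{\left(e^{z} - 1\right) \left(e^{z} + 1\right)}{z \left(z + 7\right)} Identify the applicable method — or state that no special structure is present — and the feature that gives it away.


Verdict: l'Hôpital's rule (0/0) — substituting 0 gives 0 over 0; differentiate top and bottom once and re-evaluate. Expanding numerator and denominator to first order gives the same value — the rule automates exactly that.


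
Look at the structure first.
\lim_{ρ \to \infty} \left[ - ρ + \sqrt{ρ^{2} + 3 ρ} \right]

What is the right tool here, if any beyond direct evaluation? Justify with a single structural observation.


Diagnosis: conjugate multiplication — the difference \sqrt{ρ^{2} + 3 ρ} - ρ is an ∞ − ∞ stalemate; its conjugate partner breaks the tie.


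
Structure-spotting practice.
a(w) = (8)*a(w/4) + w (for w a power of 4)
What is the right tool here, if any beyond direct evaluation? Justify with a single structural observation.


Technique: the master substitution — the index is divided (w/4), not shifted — substitute w = 4^m to straighten it into a shift recurrence.


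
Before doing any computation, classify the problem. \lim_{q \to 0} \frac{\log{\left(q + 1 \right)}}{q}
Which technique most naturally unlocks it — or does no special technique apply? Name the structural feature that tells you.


Technique: l'Hôpital's rule (0/0) — both numerator and denominator vanish at 0: the genuine 0/0 indeterminate that l'Hôpital exists for. One could equally expand both pieces locally and compare leading terms; the rule does that in one stroke.


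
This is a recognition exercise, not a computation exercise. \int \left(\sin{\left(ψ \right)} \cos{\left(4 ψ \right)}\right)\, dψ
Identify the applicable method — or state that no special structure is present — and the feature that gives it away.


Method: a trigonometric identity — cross-frequency products like \sin{\left(ψ \right)} \cos{\left(4 ψ \right)} are the textbook product-to-sum case — the identity converts them to directly integrable sinusoids.


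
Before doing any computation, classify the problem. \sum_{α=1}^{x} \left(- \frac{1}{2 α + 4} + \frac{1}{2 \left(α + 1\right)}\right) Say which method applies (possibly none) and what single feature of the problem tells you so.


Verdict: telescoping — the piece each term subtracts is \frac{1}{2 \left(α + 1\right)} advanced by one index, and it reappears with a plus sign leading the following term — the sum collapses to its boundary terms.


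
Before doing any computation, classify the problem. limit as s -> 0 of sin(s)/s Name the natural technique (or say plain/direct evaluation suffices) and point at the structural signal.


Best approach: l'Hôpital's rule (0/0) — both numerator and denominator vanish at 0: the genuine 0/0 indeterminate that l'Hôpital exists for. A first-order expansion at the point is an equally standard path; the rule packages it.


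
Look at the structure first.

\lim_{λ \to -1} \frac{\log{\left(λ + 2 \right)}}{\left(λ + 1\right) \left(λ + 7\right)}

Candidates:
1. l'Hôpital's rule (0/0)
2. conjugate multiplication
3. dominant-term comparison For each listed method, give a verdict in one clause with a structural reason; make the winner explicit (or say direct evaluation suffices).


Diagnosis: l'Hôpital's rule (0/0) — both numerator and denominator vanish at -1: the genuine 0/0 indeterminate that l'Hôpital exists for. A first-order expansion at the point is an equally standard path; the rule packages it.
- l'Hôpital's rule (0/0) — yes — fits the structure here.
- conjugate multiplication — no divergent radical difference is present for a conjugate pair to cancel.
- dominant-term comparison: this limit is not decided by comparing polynomial growth at infinity.


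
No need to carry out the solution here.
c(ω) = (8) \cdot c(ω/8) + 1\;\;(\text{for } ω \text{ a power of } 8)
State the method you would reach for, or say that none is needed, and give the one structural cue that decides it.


Method: the master substitution — the argument contracts 8-fold per step: reindex ω exponentially and solve the linear recurrence in the new index.


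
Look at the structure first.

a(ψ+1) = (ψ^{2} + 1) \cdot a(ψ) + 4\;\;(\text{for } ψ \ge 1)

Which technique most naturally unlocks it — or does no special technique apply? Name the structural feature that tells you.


Diagnosis: a summation factor — first-order linear but the coefficient ψ^{2} + 1 moves with the index — divide by the cumulative product and telescope.


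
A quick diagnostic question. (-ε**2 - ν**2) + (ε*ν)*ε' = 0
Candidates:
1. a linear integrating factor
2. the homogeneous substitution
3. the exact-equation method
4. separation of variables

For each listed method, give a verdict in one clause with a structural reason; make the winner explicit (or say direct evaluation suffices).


Technique: the homogeneous substitution — scaling ν and ε together leaves the slope fixed — it depends only on ε/ν, so substitute the ratio. A Bernoulli substitution is a fair alternative on this equation directly; the homogeneous reading takes it as given.
- a linear integrating factor: a nonlinear term in the unknown puts this outside the integrating-factor template.
- the homogeneous substitution: a fit — the right tool for this form.
- the exact-equation method — the cross partial derivatives disagree, so no single potential exists.
- separation of variables — the two dependences do not factor apart.


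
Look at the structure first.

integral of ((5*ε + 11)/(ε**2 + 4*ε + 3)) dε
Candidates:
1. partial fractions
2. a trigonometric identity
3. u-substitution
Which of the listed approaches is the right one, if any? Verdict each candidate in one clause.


Diagnosis: partial fractions — with ε**2 + 4*ε + 3 factorable and the degree on top strictly smaller, simple-fraction decomposition is immediate.
- partial fractions — applicable, and directly so.
- a trigonometric identity — with no trigonometric functions present, identity rewriting has no target.
- u-substitution: no subexpression of the integrand pairs with its own derivative as a factor — individual terms may offer their own substitutions, but any change of variable covering the whole integral would have to be constructed from outside the expression.


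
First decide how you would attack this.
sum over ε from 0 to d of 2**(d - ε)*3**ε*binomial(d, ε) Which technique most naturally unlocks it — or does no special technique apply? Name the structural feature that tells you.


Best approach: the binomial theorem — binomial coefficients against complementary powers of 3 and 2: recognize the binomial expansion and resum.


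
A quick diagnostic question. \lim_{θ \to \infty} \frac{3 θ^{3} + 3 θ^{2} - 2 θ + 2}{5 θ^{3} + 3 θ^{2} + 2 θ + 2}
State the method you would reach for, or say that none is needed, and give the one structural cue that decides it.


Method: dominant-term comparison — as θ grows, only the highest-degree terms matter — compare leading terms and read the limit off. As a single quotient, the ∞/∞ shape would yield to repeated differentiation as well — the growth comparison gets there in one look.


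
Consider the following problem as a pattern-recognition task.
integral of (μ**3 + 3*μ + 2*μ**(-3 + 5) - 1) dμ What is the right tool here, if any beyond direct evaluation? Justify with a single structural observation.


Diagnosis: no special technique — every term is a constant multiple of a power of μ; term-wise power-rule integration needs no preliminary transformation.


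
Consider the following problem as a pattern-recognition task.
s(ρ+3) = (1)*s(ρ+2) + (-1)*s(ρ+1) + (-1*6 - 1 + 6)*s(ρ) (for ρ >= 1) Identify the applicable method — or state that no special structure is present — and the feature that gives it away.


Method: the characteristic-root method — every coefficient is a fixed number and the forcing is zero — substitute r^ρ and read off the root equation.


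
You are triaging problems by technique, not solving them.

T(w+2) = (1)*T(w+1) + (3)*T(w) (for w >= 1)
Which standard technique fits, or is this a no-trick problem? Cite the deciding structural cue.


Technique: the characteristic-root method — fixed numeric weights on consecutive terms and no forcing term added: the root method in its home territory.


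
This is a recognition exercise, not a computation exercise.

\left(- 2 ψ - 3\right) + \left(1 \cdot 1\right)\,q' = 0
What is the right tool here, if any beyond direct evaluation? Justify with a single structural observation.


Technique: no special technique — solved for the derivative, q never appears on the right — this is a direct integration in ψ, not a differential-equations problem at heart.


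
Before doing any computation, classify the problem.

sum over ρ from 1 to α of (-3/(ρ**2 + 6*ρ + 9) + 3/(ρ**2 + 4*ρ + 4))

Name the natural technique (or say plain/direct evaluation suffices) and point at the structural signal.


Technique: telescoping — difference-of-shifts structure (each term adds 3/(ρ**2 + 4*ρ + 4), then subtracts its one-index-advanced value, which the following term adds back) leaves only the first and last pieces standing.


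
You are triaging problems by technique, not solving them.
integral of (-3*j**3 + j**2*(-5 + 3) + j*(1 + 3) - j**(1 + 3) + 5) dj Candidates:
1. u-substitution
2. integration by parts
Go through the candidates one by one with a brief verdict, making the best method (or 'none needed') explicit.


Best approach: no special technique — every term is a constant multiple of a power of j; term-wise power-rule integration needs no preliminary transformation.
- u-substitution — any workable substitution here is cosmetic — the integrand is already in directly integrable form.
- integration by parts — parts would only shuffle a directly integrable integrand.


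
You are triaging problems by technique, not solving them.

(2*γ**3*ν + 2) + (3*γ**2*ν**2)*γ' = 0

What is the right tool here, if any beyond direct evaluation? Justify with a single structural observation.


Method: the exact-equation method — this form is already the differential of something: the matching mixed partials of 2*γ**3*ν + 2 and 3*γ**2*ν**2 prove it.


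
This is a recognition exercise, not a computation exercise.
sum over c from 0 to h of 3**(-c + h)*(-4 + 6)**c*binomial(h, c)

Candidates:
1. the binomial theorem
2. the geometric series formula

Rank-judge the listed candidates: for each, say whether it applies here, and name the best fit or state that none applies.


Technique: the binomial theorem — terms weighting binomial(h, c) against matched powers of (-4 + 6) and 3 reassemble into ((-4 + 6) + 3)^h by the binomial theorem.
- the binomial theorem: applies; the problem has the shape this method handles.
- the geometric series formula — consecutive terms are not related by a fixed multiplier.


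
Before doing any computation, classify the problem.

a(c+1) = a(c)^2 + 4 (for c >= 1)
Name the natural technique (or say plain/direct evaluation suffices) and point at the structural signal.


Diagnosis: no special technique — the sequence value feeds back through itself nonlinearly — linear superposition fails, and every superposition-based closed form fails with it.


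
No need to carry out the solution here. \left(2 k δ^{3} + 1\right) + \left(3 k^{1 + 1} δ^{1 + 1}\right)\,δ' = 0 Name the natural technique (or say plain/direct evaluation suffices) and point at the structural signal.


Best approach: the exact-equation method — because the two cross partials coincide, the form is conservative as written — recover its potential in (k, δ).


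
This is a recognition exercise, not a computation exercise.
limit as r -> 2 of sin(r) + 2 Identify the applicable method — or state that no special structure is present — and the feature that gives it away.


Verdict: no special technique — nothing blocks direct substitution at 2: plug in and finish.


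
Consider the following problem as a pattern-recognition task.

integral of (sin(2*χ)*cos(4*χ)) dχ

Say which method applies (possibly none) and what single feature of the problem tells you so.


Method: a trigonometric identity — sin(2*χ)*cos(4*χ) mixes two frequencies; the product-to-sum identity splits it into single-frequency sinusoids.


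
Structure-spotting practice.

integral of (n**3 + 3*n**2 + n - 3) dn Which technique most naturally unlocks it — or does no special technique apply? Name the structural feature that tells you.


Technique: no special technique — scan for structure and find none: constant multiples of powers of n, integrate directly.


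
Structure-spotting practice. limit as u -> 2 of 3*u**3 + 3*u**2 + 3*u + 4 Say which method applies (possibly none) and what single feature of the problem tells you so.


Technique: no special technique — no zero denominators, no indeterminate clash at 2 — substitute and read off the value.


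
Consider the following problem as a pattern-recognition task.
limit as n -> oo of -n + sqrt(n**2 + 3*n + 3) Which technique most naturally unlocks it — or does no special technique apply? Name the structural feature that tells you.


Method: conjugate multiplication — both pieces blow up but their difference is finite; the conjugate trick rationalizes sqrt(n**2 + 3*n + 3) - n.


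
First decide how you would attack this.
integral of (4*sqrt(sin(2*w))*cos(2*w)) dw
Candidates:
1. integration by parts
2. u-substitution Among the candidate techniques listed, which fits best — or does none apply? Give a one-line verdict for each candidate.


Verdict: u-substitution — structure check: outer function, inner expression sin(2*w), inner derivative as a factor — the classic u = sin(2*w) pattern.
- integration by parts: the nonconstant-polynomial-times-standard-kernel pattern (an exp, sine, cosine, or logarithm partner) is absent.
- u-substitution: applies; the problem has the shape this method handles.
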